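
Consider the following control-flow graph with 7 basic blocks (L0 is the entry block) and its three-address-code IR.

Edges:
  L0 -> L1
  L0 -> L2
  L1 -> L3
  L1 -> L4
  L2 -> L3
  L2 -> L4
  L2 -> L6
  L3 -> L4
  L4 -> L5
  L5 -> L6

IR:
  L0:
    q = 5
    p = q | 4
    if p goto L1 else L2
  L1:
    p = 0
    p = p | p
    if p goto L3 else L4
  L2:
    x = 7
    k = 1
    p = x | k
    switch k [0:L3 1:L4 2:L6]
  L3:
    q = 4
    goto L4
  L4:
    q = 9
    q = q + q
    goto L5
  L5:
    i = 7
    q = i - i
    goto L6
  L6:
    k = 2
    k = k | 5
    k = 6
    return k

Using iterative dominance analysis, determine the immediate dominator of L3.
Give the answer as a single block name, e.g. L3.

Answer: L0

Working:
idom tree: L1←L0 L2←L0 L3←L0 L4←L0 L5←L4 L6←L0
Dom at joins:
  L3: preds {L1,L2}: {L0,L1} ∩ {L0,L2} = {L0}; idom=L0
  L4: preds {L1,L2,L3}: {L0,L1} ∩ {L0,L2} ∩ {L0,L3} = {L0}; idom=L0
  L6: preds {L2,L5}: {L0,L2} ∩ {L0,L4,L5} = {L0}; idom=L0

idom(L3) = L0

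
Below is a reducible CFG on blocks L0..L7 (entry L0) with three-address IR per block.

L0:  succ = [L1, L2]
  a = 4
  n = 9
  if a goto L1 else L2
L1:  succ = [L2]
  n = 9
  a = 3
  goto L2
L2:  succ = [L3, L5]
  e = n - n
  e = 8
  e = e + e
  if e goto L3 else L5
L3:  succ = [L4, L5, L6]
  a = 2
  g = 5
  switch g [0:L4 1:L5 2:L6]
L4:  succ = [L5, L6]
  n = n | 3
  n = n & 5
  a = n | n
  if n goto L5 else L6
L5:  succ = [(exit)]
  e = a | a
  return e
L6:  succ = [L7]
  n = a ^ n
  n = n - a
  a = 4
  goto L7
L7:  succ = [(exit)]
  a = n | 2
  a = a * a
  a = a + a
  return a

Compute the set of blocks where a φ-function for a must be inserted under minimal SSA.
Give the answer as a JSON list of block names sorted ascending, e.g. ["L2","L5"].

Answer: ["L2", "L5", "L6"]

Derivation:
idom tree: L1←L0 L2←L0 L3←L2 L4←L3 L5←L2 L6←L3 L7←L6
Dom∩ at merges:
  L2: preds {L0,L1}: {L0} ∩ {L0,L1} = {L0}; idom=L0
  L5: preds {L2,L3,L4}: {L0,L2} ∩ {L0,L2,L3} ∩ {L0,L2,L3,L4} = {L0,L2}; idom=L2
  L6: preds {L3,L4}: {L0,L2,L3} ∩ {L0,L2,L3,L4} = {L0,L2,L3}; idom=L3

DF derivation:
  join L2 pred L0: · stop@L0
  join L2 pred L1: L1 stop@L0
  join L5 pred L2: · stop@L2
  join L5 pred L3: L3 stop@L2
  join L5 pred L4: L4→L3 stop@L2
  join L6 pred L3: · stop@L3
  join L6 pred L4: L4 stop@L3
  L0 → ∅
  L1 → {L2}
  L2 → ∅
  L3 → {L5}
  L4 → {L5,L6}
  L5 → ∅
  L6 → ∅
  L7 → ∅

φ for a: defs {L0,L1,L3,L4,L6,L7}
  DF⁺ = {L2,L5,L6}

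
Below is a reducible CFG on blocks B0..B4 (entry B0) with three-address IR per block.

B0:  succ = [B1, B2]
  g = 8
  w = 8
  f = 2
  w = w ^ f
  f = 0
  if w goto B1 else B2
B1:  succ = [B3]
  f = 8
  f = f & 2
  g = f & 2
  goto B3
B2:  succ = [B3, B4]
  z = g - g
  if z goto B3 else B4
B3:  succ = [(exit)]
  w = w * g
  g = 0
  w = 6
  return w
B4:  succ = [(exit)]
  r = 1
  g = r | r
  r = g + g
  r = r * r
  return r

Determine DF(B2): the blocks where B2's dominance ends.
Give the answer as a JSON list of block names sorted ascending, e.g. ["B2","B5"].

Answer: ["B3"]

Derivation:
idom tree: B1←B0 B2←B0 B3←B0 B4←B2
Dom∩ at merges:
  B3: preds {B1,B2}: {B0,B1} ∩ {B0,B2} = {B0}; idom=B0

Frontier:
  join B3 pred B1: B1 stop@B0
  join B3 pred B2: B2 stop@B0
  B0: DF=∅
  B1: DF={B3}
  B2: DF={B3}
  B3: DF=∅
  B4: DF=∅

DF(B2) = ["B3"]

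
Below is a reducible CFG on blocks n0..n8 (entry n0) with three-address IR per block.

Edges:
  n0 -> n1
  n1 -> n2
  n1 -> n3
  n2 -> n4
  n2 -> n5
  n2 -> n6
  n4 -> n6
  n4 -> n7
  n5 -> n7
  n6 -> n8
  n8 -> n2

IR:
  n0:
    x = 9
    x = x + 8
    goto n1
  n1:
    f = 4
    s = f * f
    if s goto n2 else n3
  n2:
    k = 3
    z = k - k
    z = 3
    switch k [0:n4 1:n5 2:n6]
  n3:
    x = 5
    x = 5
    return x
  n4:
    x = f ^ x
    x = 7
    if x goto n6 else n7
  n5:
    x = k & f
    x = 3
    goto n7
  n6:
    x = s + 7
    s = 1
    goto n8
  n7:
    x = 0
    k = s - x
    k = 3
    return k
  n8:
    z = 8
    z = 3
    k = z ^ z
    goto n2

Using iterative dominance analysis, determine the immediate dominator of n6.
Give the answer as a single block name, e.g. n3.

idom tree: n1←n0 n2←n1 n3←n1 n4←n2 n5←n2 n6←n2 n7←n2 n8←n6
Dom∩ at merges:
  n2: preds {n1,n8}: {n0,n1} ∩ {n0,n1,n2,n6,n8} = {n0,n1}; idom=n1
  n6: preds {n2,n4}: {n0,n1,n2} ∩ {n0,n1,n2,n4} = {n0,n1,n2}; idom=n2
  n7: preds {n4,n5}: {n0,n1,n2,n4} ∩ {n0,n1,n2,n5} = {n0,n1,n2}; idom=n2

idom(n6) = n2

Answer: n2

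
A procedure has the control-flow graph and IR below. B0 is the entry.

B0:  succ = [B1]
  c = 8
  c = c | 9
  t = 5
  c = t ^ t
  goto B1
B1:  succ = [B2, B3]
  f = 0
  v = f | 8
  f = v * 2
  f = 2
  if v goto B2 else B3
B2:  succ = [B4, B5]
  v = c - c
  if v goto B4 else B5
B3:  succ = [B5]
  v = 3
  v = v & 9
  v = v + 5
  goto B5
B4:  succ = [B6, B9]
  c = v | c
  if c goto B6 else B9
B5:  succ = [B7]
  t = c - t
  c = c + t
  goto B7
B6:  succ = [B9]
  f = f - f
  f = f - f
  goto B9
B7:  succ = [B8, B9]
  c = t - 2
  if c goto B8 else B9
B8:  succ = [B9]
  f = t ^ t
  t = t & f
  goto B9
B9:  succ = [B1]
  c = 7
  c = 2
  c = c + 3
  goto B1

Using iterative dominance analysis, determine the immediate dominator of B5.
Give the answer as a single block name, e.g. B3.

Answer: B1

Analysis:
idom tree: B1←B0 B2←B1 B3←B1 B4←B2 B5←B1 B6←B4 B7←B5 B8←B7 B9←B1
Join-block Dom:
  B1: preds {B0,B9}: {B0} ∩ {B0,B1,B9} = {B0}; idom=B0
  B5: preds {B2,B3}: {B0,B1,B2} ∩ {B0,B1,B3} = {B0,B1}; idom=B1
  B9: preds {B4,B6,B7,B8}: {B0,B1,B2,B4} ∩ {B0,B1,B2,B4,B6} ∩ {B0,B1,B5,B7} ∩ {B0,B1,B5,B7,B8} = {B0,B1}; idom=B1

idom(B5) = B1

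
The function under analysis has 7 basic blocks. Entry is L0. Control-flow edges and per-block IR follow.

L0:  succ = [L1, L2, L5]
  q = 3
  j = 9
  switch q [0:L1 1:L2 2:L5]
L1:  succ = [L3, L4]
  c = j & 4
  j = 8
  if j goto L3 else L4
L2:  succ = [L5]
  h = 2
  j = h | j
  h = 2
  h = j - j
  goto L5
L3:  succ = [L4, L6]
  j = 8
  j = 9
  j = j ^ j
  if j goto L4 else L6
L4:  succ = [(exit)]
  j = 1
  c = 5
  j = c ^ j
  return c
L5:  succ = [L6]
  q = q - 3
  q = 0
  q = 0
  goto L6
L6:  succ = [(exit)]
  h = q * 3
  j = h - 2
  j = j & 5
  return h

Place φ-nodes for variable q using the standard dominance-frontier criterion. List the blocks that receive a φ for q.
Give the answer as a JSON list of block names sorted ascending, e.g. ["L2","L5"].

idom tree: L1←L0 L2←L0 L3←L1 L4←L1 L5←L0 L6←L0
Dom∩ at merges:
  L4: preds {L1,L3}: {L0,L1} ∩ {L0,L1,L3} = {L0,L1}; idom=L1
  L5: preds {L0,L2}: {L0} ∩ {L0,L2} = {L0}; idom=L0
  L6: preds {L3,L5}: {L0,L1,L3} ∩ {L0,L5} = {L0}; idom=L0

DF derivation:
  L4←L1: walk · to L1
  L4←L3: walk L3 to L1
  L5←L0: walk · to L0
  L5←L2: walk L2 to L0
  L6←L3: walk L3→L1 to L0
  L6←L5: walk L5 to L0
  DF(L0)=∅
  DF(L1)={L6}
  DF(L2)={L5}
  DF(L3)={L4,L6}
  DF(L4)=∅
  DF(L5)={L6}
  DF(L6)=∅

φ for q: defs {L0,L5}
  DF⁺ = {L6}

Answer: ["L6"]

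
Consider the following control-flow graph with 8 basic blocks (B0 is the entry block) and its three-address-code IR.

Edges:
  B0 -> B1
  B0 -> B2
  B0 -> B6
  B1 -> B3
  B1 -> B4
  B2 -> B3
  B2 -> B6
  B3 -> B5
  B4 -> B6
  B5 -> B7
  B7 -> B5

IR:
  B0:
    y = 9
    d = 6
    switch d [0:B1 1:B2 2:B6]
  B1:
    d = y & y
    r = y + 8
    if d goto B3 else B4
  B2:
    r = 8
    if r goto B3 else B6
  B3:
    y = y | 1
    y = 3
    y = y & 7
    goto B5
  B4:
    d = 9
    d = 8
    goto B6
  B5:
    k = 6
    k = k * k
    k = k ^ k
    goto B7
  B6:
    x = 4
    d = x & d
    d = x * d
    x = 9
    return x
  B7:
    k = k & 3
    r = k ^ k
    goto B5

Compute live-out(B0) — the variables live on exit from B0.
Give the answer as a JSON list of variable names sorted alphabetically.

Answer: ["d", "y"]

Analysis:
Per-block:
  B0: def={d,y} ue=∅
  B1: def={d,r} ue={y}
  B2: def={r} ue=∅
  B3: def={y} ue={y}
  B4: def={d} ue=∅
  B5: def={k} ue=∅
  B6: def={d,x} ue={d}
  B7: def={k,r} ue={k}

Liveness:
  live B0: ∅→{d,y}
  live B1: {y}→{y}
  live B2: {d,y}→{d,y}
  live B3: {y}→∅
  live B4: ∅→{d}
  live B5: ∅→{k}
  live B6: {d}→∅
  live B7: {k}→∅

live-out(B0) = ["d", "y"]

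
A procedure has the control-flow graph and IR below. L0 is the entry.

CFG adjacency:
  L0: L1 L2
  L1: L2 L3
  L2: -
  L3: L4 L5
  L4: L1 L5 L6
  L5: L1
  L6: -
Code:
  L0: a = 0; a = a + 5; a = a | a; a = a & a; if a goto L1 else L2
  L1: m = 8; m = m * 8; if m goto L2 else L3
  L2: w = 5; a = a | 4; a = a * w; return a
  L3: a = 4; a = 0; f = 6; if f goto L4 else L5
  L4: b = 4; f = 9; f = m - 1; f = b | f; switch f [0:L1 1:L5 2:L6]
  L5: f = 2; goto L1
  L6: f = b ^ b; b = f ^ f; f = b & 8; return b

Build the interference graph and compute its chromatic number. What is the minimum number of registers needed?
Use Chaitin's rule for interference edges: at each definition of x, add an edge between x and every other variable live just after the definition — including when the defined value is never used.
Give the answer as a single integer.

Answer: 4

Analysis:
Block summaries:
  L0 def {a} use ∅
  L1 def {m} use ∅
  L2 def {a,w} use {a}
  L3 def {a,f} use ∅
  L4 def {b,f} use {m}
  L5 def {f} use ∅
  L6 def {b,f} use {b}

Backward fixpoint:
  L0 li=∅ lo={a}
  L1 li={a} lo={a,m}
  L2 li={a} lo=∅
  L3 li={m} lo={a,m}
  L4 li={a,m} lo={a,b}
  L5 li={a} lo={a}
  L6 li={b} lo=∅

Interfere edges:
  a — {b,f,m,w}
  b — {a,f,m}
  f — {a,b,m}
  m — {a,b,f}
  w — {a}

Colouring:
  {a,b,f,m} pairwise interfere (4-clique) ⇒ χ ≥ 4
  4-colouring: R0={a}  R1={b,w}  R2={f}  R3={m}
  χ = 4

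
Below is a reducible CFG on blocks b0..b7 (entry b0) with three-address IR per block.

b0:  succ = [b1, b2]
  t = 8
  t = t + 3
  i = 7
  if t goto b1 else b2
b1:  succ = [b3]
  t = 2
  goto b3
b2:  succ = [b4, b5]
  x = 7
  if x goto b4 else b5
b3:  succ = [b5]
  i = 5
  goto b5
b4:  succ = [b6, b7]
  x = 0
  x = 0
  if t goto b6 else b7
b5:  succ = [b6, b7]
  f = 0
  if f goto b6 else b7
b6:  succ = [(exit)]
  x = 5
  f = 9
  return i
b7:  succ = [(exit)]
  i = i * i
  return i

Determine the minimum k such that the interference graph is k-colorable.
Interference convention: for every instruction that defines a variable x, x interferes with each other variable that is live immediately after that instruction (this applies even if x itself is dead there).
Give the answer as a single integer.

def/use:
  b0: {i,t} / ∅
  b1: {t} / ∅
  b2: {x} / ∅
  b3: {i} / ∅
  b4: {x} / {t}
  b5: {f} / ∅
  b6: {f,x} / {i}
  b7: {i} / {i}

Backward fixpoint:
  b0 li=∅ lo={i,t}
  b1 li=∅ lo=∅
  b2 li={i,t} lo={i,t}
  b3 li=∅ lo={i}
  b4 li={i,t} lo={i}
  b5 li={i} lo={i}
  b6 li={i} lo=∅
  b7 li={i} lo=∅

Interfere edges:
  f — {i}
  i — {f,t,x}
  t — {i,x}
  x — {i,t}

Registers:
  {i,t,x} pairwise interfere (3-clique) ⇒ χ ≥ 3
  3-colouring: r0={i}  r1={f,t}  r2={x}
  χ = 3

Answer: 3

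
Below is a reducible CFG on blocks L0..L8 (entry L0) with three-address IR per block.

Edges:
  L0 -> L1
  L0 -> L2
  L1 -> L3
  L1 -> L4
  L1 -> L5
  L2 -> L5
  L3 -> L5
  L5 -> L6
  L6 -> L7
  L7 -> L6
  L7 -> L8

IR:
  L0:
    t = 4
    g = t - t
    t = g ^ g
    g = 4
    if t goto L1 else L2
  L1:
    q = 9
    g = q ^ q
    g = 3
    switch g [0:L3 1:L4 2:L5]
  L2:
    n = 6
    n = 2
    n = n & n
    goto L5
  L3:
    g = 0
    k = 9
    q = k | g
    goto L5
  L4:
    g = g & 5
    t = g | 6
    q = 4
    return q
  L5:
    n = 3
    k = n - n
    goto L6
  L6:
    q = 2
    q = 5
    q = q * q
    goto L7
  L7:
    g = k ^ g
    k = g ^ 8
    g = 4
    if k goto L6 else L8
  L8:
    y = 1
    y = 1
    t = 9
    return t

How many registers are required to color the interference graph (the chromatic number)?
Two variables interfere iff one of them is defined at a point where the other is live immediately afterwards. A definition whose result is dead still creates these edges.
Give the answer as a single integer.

Per-block:
  L0 def {g,t} use ∅
  L1 def {g,q} use ∅
  L2 def {n} use ∅
  L3 def {g,k,q} use ∅
  L4 def {g,q,t} use {g}
  L5 def {k,n} use ∅
  L6 def {q} use ∅
  L7 def {g,k} use {g,k}
  L8 def {t,y} use ∅

Live sets:
  live L0: ∅→{g}
  live L1: ∅→{g}
  live L2: {g}→{g}
  live L3: ∅→{g}
  live L4: {g}→∅
  live L5: {g}→{g,k}
  live L6: {g,k}→{g,k}
  live L7: {g,k}→{g,k}
  live L8: ∅→∅

Conflict graph:
  g↔{k,n,q,t}
  k↔{g,q}
  n↔{g}
  q↔{g,k}
  t↔{g}
  y↔∅

Chromatic number:
  clique {g,k,q} ⇒ need ≥ 3
  3-colouring: c0={g,y}  c1={k,n,t}  c2={q}
  χ = 3

Answer: 3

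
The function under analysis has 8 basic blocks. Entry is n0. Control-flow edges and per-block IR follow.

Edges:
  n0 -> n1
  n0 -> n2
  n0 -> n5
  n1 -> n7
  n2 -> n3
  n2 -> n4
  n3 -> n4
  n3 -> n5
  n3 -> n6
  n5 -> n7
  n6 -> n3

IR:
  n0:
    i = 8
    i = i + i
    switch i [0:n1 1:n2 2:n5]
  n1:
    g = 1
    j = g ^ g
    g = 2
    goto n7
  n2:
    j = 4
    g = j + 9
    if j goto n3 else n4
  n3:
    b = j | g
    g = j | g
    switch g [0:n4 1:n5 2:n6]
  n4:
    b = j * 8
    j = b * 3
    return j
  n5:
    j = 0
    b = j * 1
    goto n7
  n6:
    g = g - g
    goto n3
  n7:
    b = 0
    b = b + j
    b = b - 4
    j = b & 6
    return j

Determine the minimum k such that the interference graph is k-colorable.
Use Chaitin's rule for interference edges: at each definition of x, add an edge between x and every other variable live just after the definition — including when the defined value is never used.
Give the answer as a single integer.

Answer: 3

Analysis:
Per-block:
  n0 def {i} use ∅
  n1 def {g,j} use ∅
  n2 def {g,j} use ∅
  n3 def {b,g} use {g,j}
  n4 def {b,j} use {j}
  n5 def {b,j} use ∅
  n6 def {g} use {g}
  n7 def {b,j} use {j}

Backward fixpoint:
  n0: in=∅ out=∅
  n1: in=∅ out={j}
  n2: in=∅ out={g,j}
  n3: in={g,j} out={g,j}
  n4: in={j} out=∅
  n5: in=∅ out={j}
  n6: in={g,j} out={g,j}
  n7: in={j} out=∅

Conflict graph:
  b — {g,j}
  g — {b,j}
  i — ∅
  j — {b,g}

Chromatic number:
  lower bound: {b,g,j} mutually conflict ⇒ χ ≥ 3
  assign b→R0 g→R1 i→R0 j→R2 — no edge inside a register ⇒ χ ≤ 3
  χ = 3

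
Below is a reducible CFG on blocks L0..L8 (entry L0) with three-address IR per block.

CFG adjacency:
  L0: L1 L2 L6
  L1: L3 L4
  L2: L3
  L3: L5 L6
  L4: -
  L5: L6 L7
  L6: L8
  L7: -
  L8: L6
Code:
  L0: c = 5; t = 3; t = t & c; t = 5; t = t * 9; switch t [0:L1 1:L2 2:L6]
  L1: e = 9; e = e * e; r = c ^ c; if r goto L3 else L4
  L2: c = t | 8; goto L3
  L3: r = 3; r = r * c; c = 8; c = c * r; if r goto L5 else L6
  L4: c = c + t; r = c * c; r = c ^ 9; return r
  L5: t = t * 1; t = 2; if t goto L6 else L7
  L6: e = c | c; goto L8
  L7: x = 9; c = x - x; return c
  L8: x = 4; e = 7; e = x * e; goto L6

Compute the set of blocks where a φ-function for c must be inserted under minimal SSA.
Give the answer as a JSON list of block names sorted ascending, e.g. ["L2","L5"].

Answer: ["L3", "L6"]

Derivation:
idom tree: L1←L0 L2←L0 L3←L0 L4←L1 L5←L3 L6←L0 L7←L5 L8←L6
Dom at joins:
  L3: preds {L1,L2}: {L0,L1} ∩ {L0,L2} = {L0}; idom=L0
  L6: preds {L0,L3,L5,L8}: {L0} ∩ {L0,L3} ∩ {L0,L3,L5} ∩ {L0,L6,L8} = {L0}; idom=L0

DF derivation:
  join L3 pred L1: L1 stop@L0
  join L3 pred L2: L2 stop@L0
  join L6 pred L0: · stop@L0
  join L6 pred L3: L3 stop@L0
  join L6 pred L5: L5→L3 stop@L0
  join L6 pred L8: L8→L6 stop@L0
  L0: DF=∅
  L1: DF={L3}
  L2: DF={L3}
  L3: DF={L6}
  L4: DF=∅
  L5: DF={L6}
  L6: DF={L6}
  L7: DF=∅
  L8: DF={L6}

φ for c: defs {L0,L2,L3,L4,L7}
  DF⁺ = {L3,L6}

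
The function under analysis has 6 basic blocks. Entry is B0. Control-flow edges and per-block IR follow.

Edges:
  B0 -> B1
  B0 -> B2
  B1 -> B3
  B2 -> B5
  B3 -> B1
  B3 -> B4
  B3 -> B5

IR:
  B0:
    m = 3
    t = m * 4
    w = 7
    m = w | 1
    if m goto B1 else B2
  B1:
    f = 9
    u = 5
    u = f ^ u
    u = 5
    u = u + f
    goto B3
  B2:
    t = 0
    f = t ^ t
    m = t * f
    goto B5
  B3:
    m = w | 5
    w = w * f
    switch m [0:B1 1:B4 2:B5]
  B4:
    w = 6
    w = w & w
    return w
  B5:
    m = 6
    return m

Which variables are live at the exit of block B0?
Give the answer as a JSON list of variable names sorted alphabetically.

Block summaries:
  B0: def={m,t,w} ue=∅
  B1: def={f,u} ue=∅
  B2: def={f,m,t} ue=∅
  B3: def={m,w} ue={f,w}
  B4: def={w} ue=∅
  B5: def={m} ue=∅

Live sets:
  B0 li=∅ lo={w}
  B1 li={w} lo={f,w}
  B2 li=∅ lo=∅
  B3 li={f,w} lo={w}
  B4 li=∅ lo=∅
  B5 li=∅ lo=∅

live-out(B0) = ["w"]

Answer: ["w"]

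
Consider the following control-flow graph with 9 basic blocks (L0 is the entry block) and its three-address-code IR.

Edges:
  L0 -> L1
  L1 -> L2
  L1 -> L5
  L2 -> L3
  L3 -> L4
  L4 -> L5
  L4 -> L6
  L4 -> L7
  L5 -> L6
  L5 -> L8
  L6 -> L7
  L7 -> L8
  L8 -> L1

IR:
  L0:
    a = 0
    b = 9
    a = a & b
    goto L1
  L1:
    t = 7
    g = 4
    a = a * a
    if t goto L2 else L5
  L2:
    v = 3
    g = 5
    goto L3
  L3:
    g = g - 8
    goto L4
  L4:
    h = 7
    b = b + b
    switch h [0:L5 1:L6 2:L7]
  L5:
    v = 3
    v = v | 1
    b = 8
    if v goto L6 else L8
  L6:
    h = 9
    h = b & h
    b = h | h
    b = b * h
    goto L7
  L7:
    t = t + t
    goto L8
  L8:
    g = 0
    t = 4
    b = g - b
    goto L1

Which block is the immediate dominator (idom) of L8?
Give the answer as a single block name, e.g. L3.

Answer: L1

Derivation:
idom tree: L1←L0 L2←L1 L3←L2 L4←L3 L5←L1 L6←L1 L7←L1 L8←L1
Dom∩ at merges:
  L1: preds {L0,L8}: {L0} ∩ {L0,L1,L8} = {L0}; idom=L0
  L5: preds {L1,L4}: {L0,L1} ∩ {L0,L1,L2,L3,L4} = {L0,L1}; idom=L1
  L6: preds {L4,L5}: {L0,L1,L2,L3,L4} ∩ {L0,L1,L5} = {L0,L1}; idom=L1
  L7: preds {L4,L6}: {L0,L1,L2,L3,L4} ∩ {L0,L1,L6} = {L0,L1}; idom=L1
  L8: preds {L5,L7}: {L0,L1,L5} ∩ {L0,L1,L7} = {L0,L1}; idom=L1

idom(L8) = L1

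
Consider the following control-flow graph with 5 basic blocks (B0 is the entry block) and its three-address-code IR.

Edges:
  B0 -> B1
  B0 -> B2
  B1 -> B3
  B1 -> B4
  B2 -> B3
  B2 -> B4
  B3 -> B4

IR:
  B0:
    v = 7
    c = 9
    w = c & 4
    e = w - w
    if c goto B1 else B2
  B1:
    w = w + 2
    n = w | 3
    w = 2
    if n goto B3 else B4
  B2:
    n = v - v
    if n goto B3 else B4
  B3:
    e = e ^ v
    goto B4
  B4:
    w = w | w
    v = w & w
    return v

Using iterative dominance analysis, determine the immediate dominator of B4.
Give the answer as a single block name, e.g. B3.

Answer: B0

Derivation:
idom tree: B1←B0 B2←B0 B3←B0 B4←B0
Join-block Dom:
  B3: preds {B1,B2}: {B0,B1} ∩ {B0,B2} = {B0}; idom=B0
  B4: preds {B1,B2,B3}: {B0,B1} ∩ {B0,B2} ∩ {B0,B3} = {B0}; idom=B0

idom(B4) = B0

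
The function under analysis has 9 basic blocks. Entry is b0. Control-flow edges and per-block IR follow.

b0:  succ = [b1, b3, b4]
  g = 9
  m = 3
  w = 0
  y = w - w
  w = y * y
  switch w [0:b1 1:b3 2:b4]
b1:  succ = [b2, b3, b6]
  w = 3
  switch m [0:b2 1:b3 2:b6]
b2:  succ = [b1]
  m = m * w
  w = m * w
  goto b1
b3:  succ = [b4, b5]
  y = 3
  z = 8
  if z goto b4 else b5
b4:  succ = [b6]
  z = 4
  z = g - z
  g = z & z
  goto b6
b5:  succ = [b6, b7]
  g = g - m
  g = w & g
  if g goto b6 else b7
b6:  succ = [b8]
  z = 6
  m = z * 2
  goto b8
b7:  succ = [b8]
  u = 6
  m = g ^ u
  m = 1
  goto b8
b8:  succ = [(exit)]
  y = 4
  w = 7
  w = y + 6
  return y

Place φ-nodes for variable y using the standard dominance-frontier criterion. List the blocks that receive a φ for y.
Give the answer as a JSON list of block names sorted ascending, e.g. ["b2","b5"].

idom tree: b1←b0 b2←b1 b3←b0 b4←b0 b5←b3 b6←b0 b7←b5 b8←b0
Join-block Dom:
  b1: preds {b0,b2}: {b0} ∩ {b0,b1,b2} = {b0}; idom=b0
  b3: preds {b0,b1}: {b0} ∩ {b0,b1} = {b0}; idom=b0
  b4: preds {b0,b3}: {b0} ∩ {b0,b3} = {b0}; idom=b0
  b6: preds {b1,b4,b5}: {b0,b1} ∩ {b0,b4} ∩ {b0,b3,b5} = {b0}; idom=b0
  b8: preds {b6,b7}: {b0,b6} ∩ {b0,b3,b5,b7} = {b0}; idom=b0

DF walk-up:
  b1←b0: walk · to b0
  b1←b2: walk b2→b1 to b0
  b3←b0: walk · to b0
  b3←b1: walk b1 to b0
  b4←b0: walk · to b0
  b4←b3: walk b3 to b0
  b6←b1: walk b1 to b0
  b6←b4: walk b4 to b0
  b6←b5: walk b5→b3 to b0
  b8←b6: walk b6 to b0
  b8←b7: walk b7→b5→b3 to b0
  b0 → ∅
  b1 → {b1,b3,b6}
  b2 → {b1}
  b3 → {b4,b6,b8}
  b4 → {b6}
  b5 → {b6,b8}
  b6 → {b8}
  b7 → {b8}
  b8 → ∅

φ for y: defs {b0,b3,b8}
  DF⁺ = {b4,b6,b8}

Answer: ["b4", "b6", "b8"]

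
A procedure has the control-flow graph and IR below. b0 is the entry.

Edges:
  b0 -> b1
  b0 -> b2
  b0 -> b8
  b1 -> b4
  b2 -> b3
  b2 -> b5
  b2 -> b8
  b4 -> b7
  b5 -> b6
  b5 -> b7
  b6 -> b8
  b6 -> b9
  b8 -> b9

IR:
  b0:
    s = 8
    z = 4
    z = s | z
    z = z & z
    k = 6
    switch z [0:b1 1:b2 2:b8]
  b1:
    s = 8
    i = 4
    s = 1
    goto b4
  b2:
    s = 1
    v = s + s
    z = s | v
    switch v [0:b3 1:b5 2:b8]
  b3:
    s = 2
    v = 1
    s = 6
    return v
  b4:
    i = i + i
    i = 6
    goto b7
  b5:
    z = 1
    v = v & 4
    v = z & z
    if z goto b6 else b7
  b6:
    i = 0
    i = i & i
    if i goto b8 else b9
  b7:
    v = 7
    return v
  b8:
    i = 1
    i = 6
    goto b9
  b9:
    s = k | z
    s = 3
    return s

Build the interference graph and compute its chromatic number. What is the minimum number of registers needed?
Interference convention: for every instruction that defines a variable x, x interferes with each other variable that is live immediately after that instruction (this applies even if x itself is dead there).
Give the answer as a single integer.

Answer: 4

Derivation:
Block summaries:
  b0: {k,s,z} / ∅
  b1: {i,s} / ∅
  b2: {s,v,z} / ∅
  b3: {s,v} / ∅
  b4: {i} / {i}
  b5: {v,z} / {v}
  b6: {i} / ∅
  b7: {v} / ∅
  b8: {i} / ∅
  b9: {s} / {k,z}

Liveness:
  b0: in=∅ out={k,z}
  b1: in=∅ out={i}
  b2: in={k} out={k,v,z}
  b3: in=∅ out=∅
  b4: in={i} out=∅
  b5: in={k,v} out={k,z}
  b6: in={k,z} out={k,z}
  b7: in=∅ out=∅
  b8: in={k,z} out={k,z}
  b9: in={k,z} out=∅

Interference:
  i↔{k,s,z}
  k↔{i,s,v,z}
  s↔{i,k,v,z}
  v↔{k,s,z}
  z↔{i,k,s,v}

Chromatic number:
  lower bound: {i,k,s,z} mutually conflict ⇒ χ ≥ 4
  assign i→c3 k→c0 s→c1 v→c3 z→c2 — no edge inside a register ⇒ χ ≤ 4
  χ = 4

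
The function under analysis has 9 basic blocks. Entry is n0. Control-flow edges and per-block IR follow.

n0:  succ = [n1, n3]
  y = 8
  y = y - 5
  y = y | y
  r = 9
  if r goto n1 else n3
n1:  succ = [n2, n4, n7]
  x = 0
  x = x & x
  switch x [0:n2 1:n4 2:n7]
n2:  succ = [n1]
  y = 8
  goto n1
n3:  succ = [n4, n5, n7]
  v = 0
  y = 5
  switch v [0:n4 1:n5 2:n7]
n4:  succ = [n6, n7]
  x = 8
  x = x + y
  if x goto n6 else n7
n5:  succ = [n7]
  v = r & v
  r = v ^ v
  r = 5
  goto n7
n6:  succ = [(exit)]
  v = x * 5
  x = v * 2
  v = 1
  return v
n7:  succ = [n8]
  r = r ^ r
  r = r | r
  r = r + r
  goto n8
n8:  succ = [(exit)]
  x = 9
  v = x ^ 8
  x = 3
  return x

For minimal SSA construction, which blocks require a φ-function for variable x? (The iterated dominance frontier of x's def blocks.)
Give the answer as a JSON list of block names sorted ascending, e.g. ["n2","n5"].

idom tree: n1←n0 n2←n1 n3←n0 n4←n0 n5←n3 n6←n4 n7←n0 n8←n7
Join-block Dom:
  n1: preds {n0,n2}: {n0} ∩ {n0,n1,n2} = {n0}; idom=n0
  n4: preds {n1,n3}: {n0,n1} ∩ {n0,n3} = {n0}; idom=n0
  n7: preds {n1,n3,n4,n5}: {n0,n1} ∩ {n0,n3} ∩ {n0,n4} ∩ {n0,n3,n5} = {n0}; idom=n0

DF walk-up:
  n1←n0: walk · to n0
  n1←n2: walk n2→n1 to n0
  n4←n1: walk n1 to n0
  n4←n3: walk n3 to n0
  n7←n1: walk n1 to n0
  n7←n3: walk n3 to n0
  n7←n4: walk n4 to n0
  n7←n5: walk n5→n3 to n0
  DF(n0)=∅
  DF(n1)={n1,n4,n7}
  DF(n2)={n1}
  DF(n3)={n4,n7}
  DF(n4)={n7}
  DF(n5)={n7}
  DF(n6)=∅
  DF(n7)=∅
  DF(n8)=∅

φ for x: defs {n1,n4,n6,n8}
  DF⁺ = {n1,n4,n7}

Answer: ["n1", "n4", "n7"]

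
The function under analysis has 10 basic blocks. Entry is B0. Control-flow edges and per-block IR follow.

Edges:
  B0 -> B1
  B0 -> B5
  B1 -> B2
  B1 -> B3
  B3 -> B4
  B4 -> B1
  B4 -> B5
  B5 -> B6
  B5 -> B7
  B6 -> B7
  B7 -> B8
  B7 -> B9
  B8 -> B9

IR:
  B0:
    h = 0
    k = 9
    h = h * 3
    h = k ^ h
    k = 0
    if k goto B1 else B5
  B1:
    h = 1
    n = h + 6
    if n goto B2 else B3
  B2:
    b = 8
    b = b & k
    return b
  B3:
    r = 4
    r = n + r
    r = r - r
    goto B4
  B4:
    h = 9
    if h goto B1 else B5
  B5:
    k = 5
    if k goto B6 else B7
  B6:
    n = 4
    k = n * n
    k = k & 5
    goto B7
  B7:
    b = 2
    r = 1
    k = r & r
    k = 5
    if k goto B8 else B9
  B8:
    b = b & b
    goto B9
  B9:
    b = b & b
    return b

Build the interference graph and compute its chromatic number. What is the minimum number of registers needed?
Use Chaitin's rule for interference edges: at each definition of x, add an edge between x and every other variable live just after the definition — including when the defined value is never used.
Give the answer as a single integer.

Answer: 3

Working:
Block summaries:
  B0: def={h,k} ue=∅
  B1: def={h,n} ue=∅
  B2: def={b} ue={k}
  B3: def={r} ue={n}
  B4: def={h} ue=∅
  B5: def={k} ue=∅
  B6: def={k,n} ue=∅
  B7: def={b,k,r} ue=∅
  B8: def={b} ue={b}
  B9: def={b} ue={b}

Liveness:
  live B0: ∅→{k}
  live B1: {k}→{k,n}
  live B2: {k}→∅
  live B3: {k,n}→{k}
  live B4: {k}→{k}
  live B5: ∅→∅
  live B6: ∅→∅
  live B7: ∅→{b}
  live B8: {b}→{b}
  live B9: {b}→∅

Interference:
  b↔{k,r}
  h↔{k}
  k↔{b,h,n,r}
  n↔{k,r}
  r↔{b,k,n}

Colouring:
  clique {b,k,r} ⇒ need ≥ 3
  assign b→c2 h→c1 k→c0 n→c2 r→c1 — no edge inside a register ⇒ χ ≤ 3
  χ = 3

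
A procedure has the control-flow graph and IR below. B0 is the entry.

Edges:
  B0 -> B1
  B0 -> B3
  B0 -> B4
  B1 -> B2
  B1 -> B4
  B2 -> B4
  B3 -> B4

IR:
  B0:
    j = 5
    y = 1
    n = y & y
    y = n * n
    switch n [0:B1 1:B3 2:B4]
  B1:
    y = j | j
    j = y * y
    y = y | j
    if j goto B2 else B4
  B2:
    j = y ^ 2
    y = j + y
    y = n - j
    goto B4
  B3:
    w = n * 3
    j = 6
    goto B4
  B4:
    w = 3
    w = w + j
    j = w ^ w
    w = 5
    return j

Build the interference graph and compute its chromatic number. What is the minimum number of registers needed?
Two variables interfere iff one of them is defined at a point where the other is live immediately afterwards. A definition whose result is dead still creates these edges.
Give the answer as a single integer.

Per-block:
  B0: {j,n,y} / ∅
  B1: {j,y} / {j}
  B2: {j,y} / {n,y}
  B3: {j,w} / {n}
  B4: {j,w} / {j}

Live sets:
  B0 li=∅ lo={j,n}
  B1 li={j,n} lo={j,n,y}
  B2 li={n,y} lo={j}
  B3 li={n} lo={j}
  B4 li={j} lo=∅

Interfere edges:
  j: {n,w,y}
  n: {j,y}
  w: {j}
  y: {j,n}

Chromatic number:
  lower bound: {j,n,y} mutually conflict ⇒ χ ≥ 3
  3-colouring: c0={j}  c1={n,w}  c2={y}
  χ = 3

Answer: 3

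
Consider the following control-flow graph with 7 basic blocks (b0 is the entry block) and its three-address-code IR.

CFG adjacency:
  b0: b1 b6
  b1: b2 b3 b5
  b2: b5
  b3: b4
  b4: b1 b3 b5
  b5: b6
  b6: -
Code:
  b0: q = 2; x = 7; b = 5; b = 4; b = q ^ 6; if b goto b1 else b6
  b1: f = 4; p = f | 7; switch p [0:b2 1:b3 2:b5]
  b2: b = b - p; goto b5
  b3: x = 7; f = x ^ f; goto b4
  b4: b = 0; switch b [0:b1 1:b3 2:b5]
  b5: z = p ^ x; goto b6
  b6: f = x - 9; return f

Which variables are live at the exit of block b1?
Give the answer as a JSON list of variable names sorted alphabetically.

Answer: ["b", "f", "p", "x"]

Analysis:
Per-block:
  b0: {b,q,x} / ∅
  b1: {f,p} / ∅
  b2: {b} / {b,p}
  b3: {f,x} / {f}
  b4: {b} / ∅
  b5: {z} / {p,x}
  b6: {f} / {x}

Backward fixpoint:
  b0 li=∅ lo={b,x}
  b1 li={b,x} lo={b,f,p,x}
  b2 li={b,p,x} lo={p,x}
  b3 li={f,p} lo={f,p,x}
  b4 li={f,p,x} lo={b,f,p,x}
  b5 li={p,x} lo={x}
  b6 li={x} lo=∅

live-out(b1) = ["b", "f", "p", "x"]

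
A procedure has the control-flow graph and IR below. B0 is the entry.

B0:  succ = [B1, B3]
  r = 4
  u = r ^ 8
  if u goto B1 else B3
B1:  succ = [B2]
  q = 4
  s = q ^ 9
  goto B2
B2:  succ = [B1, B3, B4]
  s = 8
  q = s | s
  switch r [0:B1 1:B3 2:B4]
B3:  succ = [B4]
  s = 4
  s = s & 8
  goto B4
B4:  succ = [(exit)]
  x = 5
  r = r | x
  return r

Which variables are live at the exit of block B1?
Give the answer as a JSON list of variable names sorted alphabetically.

def/use:
  B0: def={r,u} ue=∅
  B1: def={q,s} ue=∅
  B2: def={q,s} ue={r}
  B3: def={s} ue=∅
  B4: def={r,x} ue={r}

Liveness:
  live B0: ∅→{r}
  live B1: {r}→{r}
  live B2: {r}→{r}
  live B3: {r}→{r}
  live B4: {r}→∅

live-out(B1) = ["r"]

Answer: ["r"]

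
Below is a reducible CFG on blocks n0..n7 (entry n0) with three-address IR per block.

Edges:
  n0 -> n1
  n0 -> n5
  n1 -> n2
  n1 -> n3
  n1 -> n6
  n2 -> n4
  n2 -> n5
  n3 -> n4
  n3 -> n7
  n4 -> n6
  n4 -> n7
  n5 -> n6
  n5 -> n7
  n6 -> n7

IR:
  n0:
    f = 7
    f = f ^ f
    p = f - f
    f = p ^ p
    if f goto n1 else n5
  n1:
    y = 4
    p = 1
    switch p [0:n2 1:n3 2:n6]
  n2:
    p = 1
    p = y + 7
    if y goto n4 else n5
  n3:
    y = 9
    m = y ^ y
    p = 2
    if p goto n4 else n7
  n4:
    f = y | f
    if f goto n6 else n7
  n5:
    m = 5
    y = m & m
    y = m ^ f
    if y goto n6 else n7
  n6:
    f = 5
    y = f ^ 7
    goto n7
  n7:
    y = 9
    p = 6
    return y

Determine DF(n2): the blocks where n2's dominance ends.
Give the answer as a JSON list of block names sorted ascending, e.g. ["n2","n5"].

Answer: ["n4", "n5"]

Derivation:
idom tree: n1←n0 n2←n1 n3←n1 n4←n1 n5←n0 n6←n0 n7←n0
Dom at joins:
  n4: preds {n2,n3}: {n0,n1,n2} ∩ {n0,n1,n3} = {n0,n1}; idom=n1
  n5: preds {n0,n2}: {n0} ∩ {n0,n1,n2} = {n0}; idom=n0
  n6: preds {n1,n4,n5}: {n0,n1} ∩ {n0,n1,n4} ∩ {n0,n5} = {n0}; idom=n0
  n7: preds {n3,n4,n5,n6}: {n0,n1,n3} ∩ {n0,n1,n4} ∩ {n0,n5} ∩ {n0,n6} = {n0}; idom=n0

DF derivation:
  n4←n2: walk n2 to n1
  n4←n3: walk n3 to n1
  n5←n0: walk · to n0
  n5←n2: walk n2→n1 to n0
  n6←n1: walk n1 to n0
  n6←n4: walk n4→n1 to n0
  n6←n5: walk n5 to n0
  n7←n3: walk n3→n1 to n0
  n7←n4: walk n4→n1 to n0
  n7←n5: walk n5 to n0
  n7←n6: walk n6 to n0
  n0: DF=∅
  n1: DF={n5,n6,n7}
  n2: DF={n4,n5}
  n3: DF={n4,n7}
  n4: DF={n6,n7}
  n5: DF={n6,n7}
  n6: DF={n7}
  n7: DF=∅

DF(n2) = ["n4", "n5"]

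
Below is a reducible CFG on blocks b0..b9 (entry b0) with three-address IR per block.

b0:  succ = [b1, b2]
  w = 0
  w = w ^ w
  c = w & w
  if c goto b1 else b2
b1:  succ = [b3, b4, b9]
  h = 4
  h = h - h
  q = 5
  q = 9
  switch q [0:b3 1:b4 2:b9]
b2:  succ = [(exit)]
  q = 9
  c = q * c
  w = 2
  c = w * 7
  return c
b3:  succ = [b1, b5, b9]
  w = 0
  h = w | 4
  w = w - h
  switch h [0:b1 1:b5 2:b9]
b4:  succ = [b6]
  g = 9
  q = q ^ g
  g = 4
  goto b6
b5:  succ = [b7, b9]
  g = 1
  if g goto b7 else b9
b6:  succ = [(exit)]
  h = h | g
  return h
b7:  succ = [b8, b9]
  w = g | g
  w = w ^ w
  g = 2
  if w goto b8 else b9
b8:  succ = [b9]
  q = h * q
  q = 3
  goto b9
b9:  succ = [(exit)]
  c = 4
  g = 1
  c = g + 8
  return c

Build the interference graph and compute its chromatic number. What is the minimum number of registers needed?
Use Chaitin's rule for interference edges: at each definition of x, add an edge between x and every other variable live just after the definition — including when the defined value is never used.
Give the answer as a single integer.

Block summaries:
  b0: {c,w} / ∅
  b1: {h,q} / ∅
  b2: {c,q,w} / {c}
  b3: {h,w} / ∅
  b4: {g,q} / {q}
  b5: {g} / ∅
  b6: {h} / {g,h}
  b7: {g,w} / {g}
  b8: {q} / {h,q}
  b9: {c,g} / ∅

Liveness:
  live b0: ∅→{c}
  live b1: ∅→{h,q}
  live b2: {c}→∅
  live b3: {q}→{h,q}
  live b4: {h,q}→{g,h}
  live b5: {h,q}→{g,h,q}
  live b6: {g,h}→∅
  live b7: {g,h,q}→{h,q}
  live b8: {h,q}→∅
  live b9: ∅→∅

Interfere edges:
  c↔{q}
  g↔{h,q,w}
  h↔{g,q,w}
  q↔{c,g,h,w}
  w↔{g,h,q}

Colouring:
  lower bound: {g,h,q,w} mutually conflict ⇒ χ ≥ 4
  4-colouring: r0={q}  r1={c,g}  r2={h}  r3={w}
  χ = 4

Answer: 4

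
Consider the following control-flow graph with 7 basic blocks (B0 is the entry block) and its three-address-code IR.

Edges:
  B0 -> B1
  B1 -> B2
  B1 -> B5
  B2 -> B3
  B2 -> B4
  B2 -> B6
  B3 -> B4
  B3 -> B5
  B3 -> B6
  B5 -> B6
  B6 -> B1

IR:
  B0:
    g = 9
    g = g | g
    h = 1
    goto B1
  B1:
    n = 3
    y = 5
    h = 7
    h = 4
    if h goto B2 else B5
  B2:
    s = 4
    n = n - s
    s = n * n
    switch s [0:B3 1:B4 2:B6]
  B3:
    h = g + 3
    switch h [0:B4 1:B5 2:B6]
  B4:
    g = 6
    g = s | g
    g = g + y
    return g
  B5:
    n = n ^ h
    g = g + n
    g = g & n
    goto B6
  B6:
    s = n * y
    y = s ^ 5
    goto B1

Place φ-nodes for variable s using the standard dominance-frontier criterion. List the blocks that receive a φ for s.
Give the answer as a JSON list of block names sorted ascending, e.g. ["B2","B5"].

Answer: ["B1", "B5", "B6"]

Derivation:
idom tree: B1←B0 B2←B1 B3←B2 B4←B2 B5←B1 B6←B1
Dom at joins:
  B1: preds {B0,B6}: {B0} ∩ {B0,B1,B6} = {B0}; idom=B0
  B4: preds {B2,B3}: {B0,B1,B2} ∩ {B0,B1,B2,B3} = {B0,B1,B2}; idom=B2
  B5: preds {B1,B3}: {B0,B1} ∩ {B0,B1,B2,B3} = {B0,B1}; idom=B1
  B6: preds {B2,B3,B5}: {B0,B1,B2} ∩ {B0,B1,B2,B3} ∩ {B0,B1,B5} = {B0,B1}; idom=B1

DF walk-up:
  B1←B0: walk · to B0
  B1←B6: walk B6→B1 to B0
  B4←B2: walk · to B2
  B4←B3: walk B3 to B2
  B5←B1: walk · to B1
  B5←B3: walk B3→B2 to B1
  B6←B2: walk B2 to B1
  B6←B3: walk B3→B2 to B1
  B6←B5: walk B5 to B1
  B0 → ∅
  B1 → {B1}
  B2 → {B5,B6}
  B3 → {B4,B5,B6}
  B4 → ∅
  B5 → {B6}
  B6 → {B1}

φ for s: defs {B2,B6}
  DF⁺ = {B1,B5,B6}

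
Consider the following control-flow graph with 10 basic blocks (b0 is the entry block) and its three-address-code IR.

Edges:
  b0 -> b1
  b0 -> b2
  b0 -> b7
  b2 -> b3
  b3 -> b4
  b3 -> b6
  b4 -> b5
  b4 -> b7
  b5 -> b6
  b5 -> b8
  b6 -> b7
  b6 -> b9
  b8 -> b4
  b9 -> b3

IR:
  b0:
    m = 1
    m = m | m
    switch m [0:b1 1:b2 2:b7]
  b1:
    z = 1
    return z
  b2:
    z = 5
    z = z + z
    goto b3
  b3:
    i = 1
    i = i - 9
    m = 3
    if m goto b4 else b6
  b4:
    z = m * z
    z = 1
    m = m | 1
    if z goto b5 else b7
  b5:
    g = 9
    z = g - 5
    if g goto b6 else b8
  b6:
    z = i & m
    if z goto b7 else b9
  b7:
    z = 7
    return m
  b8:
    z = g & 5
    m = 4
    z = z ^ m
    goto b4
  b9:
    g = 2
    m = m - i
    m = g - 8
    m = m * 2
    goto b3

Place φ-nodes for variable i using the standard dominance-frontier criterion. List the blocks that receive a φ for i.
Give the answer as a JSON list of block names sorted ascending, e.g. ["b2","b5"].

idom tree: b1←b0 b2←b0 b3←b2 b4←b3 b5←b4 b6←b3 b7←b0 b8←b5 b9←b6
Join-block Dom:
  b3: preds {b2,b9}: {b0,b2} ∩ {b0,b2,b3,b6,b9} = {b0,b2}; idom=b2
  b4: preds {b3,b8}: {b0,b2,b3} ∩ {b0,b2,b3,b4,b5,b8} = {b0,b2,b3}; idom=b3
  b6: preds {b3,b5}: {b0,b2,b3} ∩ {b0,b2,b3,b4,b5} = {b0,b2,b3}; idom=b3
  b7: preds {b0,b4,b6}: {b0} ∩ {b0,b2,b3,b4} ∩ {b0,b2,b3,b6} = {b0}; idom=b0

DF derivation:
  join b3 pred b2: · stop@b2
  join b3 pred b9: b9→b6→b3 stop@b2
  join b4 pred b3: · stop@b3
  join b4 pred b8: b8→b5→b4 stop@b3
  join b6 pred b3: · stop@b3
  join b6 pred b5: b5→b4 stop@b3
  join b7 pred b0: · stop@b0
  join b7 pred b4: b4→b3→b2 stop@b0
  join b7 pred b6: b6→b3→b2 stop@b0
  b0 → ∅
  b1 → ∅
  b2 → {b7}
  b3 → {b3,b7}
  b4 → {b4,b6,b7}
  b5 → {b4,b6}
  b6 → {b3,b7}
  b7 → ∅
  b8 → {b4}
  b9 → {b3}

φ for i: defs {b3}
  DF⁺ = {b3,b7}

Answer: ["b3", "b7"]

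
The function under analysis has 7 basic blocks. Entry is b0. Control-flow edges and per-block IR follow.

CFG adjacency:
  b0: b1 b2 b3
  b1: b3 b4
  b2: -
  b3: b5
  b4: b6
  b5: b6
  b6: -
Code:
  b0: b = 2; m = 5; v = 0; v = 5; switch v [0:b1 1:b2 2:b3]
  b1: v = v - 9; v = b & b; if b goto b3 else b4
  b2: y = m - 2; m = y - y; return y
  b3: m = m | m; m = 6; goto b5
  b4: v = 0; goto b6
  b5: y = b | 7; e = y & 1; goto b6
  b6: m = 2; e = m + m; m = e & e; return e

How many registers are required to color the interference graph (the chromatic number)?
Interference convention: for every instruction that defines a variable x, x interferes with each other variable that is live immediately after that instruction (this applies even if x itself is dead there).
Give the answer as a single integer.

Per-block:
  b0 def {b,m,v} use ∅
  b1 def {v} use {b,v}
  b2 def {m,y} use {m}
  b3 def {m} use {m}
  b4 def {v} use ∅
  b5 def {e,y} use {b}
  b6 def {e,m} use ∅

Live sets:
  live b0: ∅→{b,m,v}
  live b1: {b,m,v}→{b,m}
  live b2: {m}→∅
  live b3: {b,m}→{b}
  live b4: ∅→∅
  live b5: {b}→∅
  live b6: ∅→∅

Interference:
  b — {m,v}
  e — {m}
  m — {b,e,v,y}
  v — {b,m}
  y — {m}

Chromatic number:
  {b,m,v} pairwise interfere (3-clique) ⇒ χ ≥ 3
  3-colouring: r0={m}  r1={b,e,y}  r2={v}
  χ = 3

Answer: 3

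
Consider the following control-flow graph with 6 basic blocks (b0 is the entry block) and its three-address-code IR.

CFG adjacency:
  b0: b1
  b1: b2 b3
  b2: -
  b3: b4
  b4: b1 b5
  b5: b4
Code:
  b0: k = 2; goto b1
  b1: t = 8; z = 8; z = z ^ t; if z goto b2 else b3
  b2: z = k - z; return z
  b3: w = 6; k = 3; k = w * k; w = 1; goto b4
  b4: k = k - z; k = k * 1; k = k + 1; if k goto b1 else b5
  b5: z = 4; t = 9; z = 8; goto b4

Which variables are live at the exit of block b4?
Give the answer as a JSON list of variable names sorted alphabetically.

Block summaries:
  b0 def {k} use ∅
  b1 def {t,z} use ∅
  b2 def {z} use {k,z}
  b3 def {k,w} use ∅
  b4 def {k} use {k,z}
  b5 def {t,z} use ∅

Live sets:
  b0 li=∅ lo={k}
  b1 li={k} lo={k,z}
  b2 li={k,z} lo=∅
  b3 li={z} lo={k,z}
  b4 li={k,z} lo={k}
  b5 li={k} lo={k,z}

live-out(b4) = ["k"]

Answer: ["k"]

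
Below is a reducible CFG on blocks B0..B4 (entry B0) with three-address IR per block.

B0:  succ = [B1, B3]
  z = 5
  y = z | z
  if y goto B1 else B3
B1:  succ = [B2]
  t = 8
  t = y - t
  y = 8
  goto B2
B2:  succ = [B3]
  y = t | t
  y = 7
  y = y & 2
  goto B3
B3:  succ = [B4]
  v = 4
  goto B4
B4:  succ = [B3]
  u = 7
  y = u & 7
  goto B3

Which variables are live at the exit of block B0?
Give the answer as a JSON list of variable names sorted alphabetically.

def/use:
  B0: def={y,z} ue=∅
  B1: def={t,y} ue={y}
  B2: def={y} ue={t}
  B3: def={v} ue=∅
  B4: def={u,y} ue=∅

Backward fixpoint:
  live B0: ∅→{y}
  live B1: {y}→{t}
  live B2: {t}→∅
  live B3: ∅→∅
  live B4: ∅→∅

live-out(B0) = ["y"]

Answer: ["y"]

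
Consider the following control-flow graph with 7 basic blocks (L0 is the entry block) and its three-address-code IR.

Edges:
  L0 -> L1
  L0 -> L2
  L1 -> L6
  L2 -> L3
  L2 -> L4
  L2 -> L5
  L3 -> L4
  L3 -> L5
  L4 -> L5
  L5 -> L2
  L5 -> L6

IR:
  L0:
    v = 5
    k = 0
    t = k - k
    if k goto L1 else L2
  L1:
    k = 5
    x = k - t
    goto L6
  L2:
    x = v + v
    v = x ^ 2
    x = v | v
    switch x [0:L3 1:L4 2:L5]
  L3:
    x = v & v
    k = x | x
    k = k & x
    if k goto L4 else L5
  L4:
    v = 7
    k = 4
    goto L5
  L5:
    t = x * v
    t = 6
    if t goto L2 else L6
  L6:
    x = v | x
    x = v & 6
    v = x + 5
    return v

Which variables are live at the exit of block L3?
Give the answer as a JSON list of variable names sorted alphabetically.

Answer: ["v", "x"]

Derivation:
Block summaries:
  L0: def={k,t,v} ue=∅
  L1: def={k,x} ue={t}
  L2: def={v,x} ue={v}
  L3: def={k,x} ue={v}
  L4: def={k,v} ue=∅
  L5: def={t} ue={v,x}
  L6: def={v,x} ue={v,x}

Liveness:
  L0 li=∅ lo={t,v}
  L1 li={t,v} lo={v,x}
  L2 li={v} lo={v,x}
  L3 li={v} lo={v,x}
  L4 li={x} lo={v,x}
  L5 li={v,x} lo={v,x}
  L6 li={v,x} lo=∅

live-out(L3) = ["v", "x"]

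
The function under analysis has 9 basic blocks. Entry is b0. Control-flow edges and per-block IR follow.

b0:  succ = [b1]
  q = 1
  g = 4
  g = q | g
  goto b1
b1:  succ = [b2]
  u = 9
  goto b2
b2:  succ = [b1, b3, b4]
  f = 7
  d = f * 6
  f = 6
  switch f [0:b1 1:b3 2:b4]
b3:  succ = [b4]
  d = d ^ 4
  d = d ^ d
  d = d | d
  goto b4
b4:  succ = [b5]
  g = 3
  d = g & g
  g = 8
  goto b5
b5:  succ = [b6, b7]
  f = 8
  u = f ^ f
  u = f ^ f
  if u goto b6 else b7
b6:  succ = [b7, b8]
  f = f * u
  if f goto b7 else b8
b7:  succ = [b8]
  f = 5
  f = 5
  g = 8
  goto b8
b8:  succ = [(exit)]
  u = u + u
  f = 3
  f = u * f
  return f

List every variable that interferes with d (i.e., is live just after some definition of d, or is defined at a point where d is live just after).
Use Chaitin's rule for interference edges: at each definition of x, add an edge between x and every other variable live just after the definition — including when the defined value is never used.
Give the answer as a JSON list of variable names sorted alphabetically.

Block summaries:
  b0: def={g,q} ue=∅
  b1: def={u} ue=∅
  b2: def={d,f} ue=∅
  b3: def={d} ue={d}
  b4: def={d,g} ue=∅
  b5: def={f,u} ue=∅
  b6: def={f} ue={f,u}
  b7: def={f,g} ue=∅
  b8: def={f,u} ue={u}

Backward fixpoint:
  b0 li=∅ lo=∅
  b1 li=∅ lo=∅
  b2 li=∅ lo={d}
  b3 li={d} lo=∅
  b4 li=∅ lo=∅
  b5 li=∅ lo={f,u}
  b6 li={f,u} lo={u}
  b7 li={u} lo={u}
  b8 li={u} lo=∅

Conflict graph:
  d: {f}
  f: {d,u}
  g: {q,u}
  q: {g}
  u: {f,g}

N(d) = ["f"]

Answer: ["f"]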